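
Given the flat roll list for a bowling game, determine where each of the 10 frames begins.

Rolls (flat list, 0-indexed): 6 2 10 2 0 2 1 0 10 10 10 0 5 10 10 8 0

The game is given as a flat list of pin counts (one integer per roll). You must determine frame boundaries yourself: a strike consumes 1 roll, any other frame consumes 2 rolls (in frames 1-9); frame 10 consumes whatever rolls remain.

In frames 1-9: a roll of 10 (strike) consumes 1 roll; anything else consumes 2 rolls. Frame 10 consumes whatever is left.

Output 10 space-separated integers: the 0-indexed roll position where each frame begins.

Answer: 0 2 3 5 7 9 10 11 13 14

Derivation:
Frame 1 starts at roll index 0: rolls=6,2 (sum=8), consumes 2 rolls
Frame 2 starts at roll index 2: roll=10 (strike), consumes 1 roll
Frame 3 starts at roll index 3: rolls=2,0 (sum=2), consumes 2 rolls
Frame 4 starts at roll index 5: rolls=2,1 (sum=3), consumes 2 rolls
Frame 5 starts at roll index 7: rolls=0,10 (sum=10), consumes 2 rolls
Frame 6 starts at roll index 9: roll=10 (strike), consumes 1 roll
Frame 7 starts at roll index 10: roll=10 (strike), consumes 1 roll
Frame 8 starts at roll index 11: rolls=0,5 (sum=5), consumes 2 rolls
Frame 9 starts at roll index 13: roll=10 (strike), consumes 1 roll
Frame 10 starts at roll index 14: 3 remaining rolls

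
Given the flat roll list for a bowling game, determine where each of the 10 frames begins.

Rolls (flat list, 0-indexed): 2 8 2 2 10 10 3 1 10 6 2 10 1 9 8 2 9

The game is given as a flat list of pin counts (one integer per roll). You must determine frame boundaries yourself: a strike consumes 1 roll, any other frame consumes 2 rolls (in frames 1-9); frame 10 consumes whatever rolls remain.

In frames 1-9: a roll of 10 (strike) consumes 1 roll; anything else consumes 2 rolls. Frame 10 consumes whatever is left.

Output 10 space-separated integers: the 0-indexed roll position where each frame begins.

Frame 1 starts at roll index 0: rolls=2,8 (sum=10), consumes 2 rolls
Frame 2 starts at roll index 2: rolls=2,2 (sum=4), consumes 2 rolls
Frame 3 starts at roll index 4: roll=10 (strike), consumes 1 roll
Frame 4 starts at roll index 5: roll=10 (strike), consumes 1 roll
Frame 5 starts at roll index 6: rolls=3,1 (sum=4), consumes 2 rolls
Frame 6 starts at roll index 8: roll=10 (strike), consumes 1 roll
Frame 7 starts at roll index 9: rolls=6,2 (sum=8), consumes 2 rolls
Frame 8 starts at roll index 11: roll=10 (strike), consumes 1 roll
Frame 9 starts at roll index 12: rolls=1,9 (sum=10), consumes 2 rolls
Frame 10 starts at roll index 14: 3 remaining rolls

Answer: 0 2 4 5 6 8 9 11 12 14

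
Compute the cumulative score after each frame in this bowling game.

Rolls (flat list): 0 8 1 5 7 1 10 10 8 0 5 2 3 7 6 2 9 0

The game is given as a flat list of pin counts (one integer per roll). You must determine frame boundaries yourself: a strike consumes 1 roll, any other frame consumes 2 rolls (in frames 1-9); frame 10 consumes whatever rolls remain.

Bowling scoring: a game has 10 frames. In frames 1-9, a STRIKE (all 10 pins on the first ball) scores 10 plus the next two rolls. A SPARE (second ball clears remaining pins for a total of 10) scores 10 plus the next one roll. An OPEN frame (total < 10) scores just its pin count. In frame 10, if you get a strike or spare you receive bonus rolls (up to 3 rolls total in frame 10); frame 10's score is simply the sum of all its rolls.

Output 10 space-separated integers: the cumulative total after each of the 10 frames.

Answer: 8 14 22 50 68 76 83 99 107 116

Derivation:
Frame 1: OPEN (0+8=8). Cumulative: 8
Frame 2: OPEN (1+5=6). Cumulative: 14
Frame 3: OPEN (7+1=8). Cumulative: 22
Frame 4: STRIKE. 10 + next two rolls (10+8) = 28. Cumulative: 50
Frame 5: STRIKE. 10 + next two rolls (8+0) = 18. Cumulative: 68
Frame 6: OPEN (8+0=8). Cumulative: 76
Frame 7: OPEN (5+2=7). Cumulative: 83
Frame 8: SPARE (3+7=10). 10 + next roll (6) = 16. Cumulative: 99
Frame 9: OPEN (6+2=8). Cumulative: 107
Frame 10: OPEN. Sum of all frame-10 rolls (9+0) = 9. Cumulative: 116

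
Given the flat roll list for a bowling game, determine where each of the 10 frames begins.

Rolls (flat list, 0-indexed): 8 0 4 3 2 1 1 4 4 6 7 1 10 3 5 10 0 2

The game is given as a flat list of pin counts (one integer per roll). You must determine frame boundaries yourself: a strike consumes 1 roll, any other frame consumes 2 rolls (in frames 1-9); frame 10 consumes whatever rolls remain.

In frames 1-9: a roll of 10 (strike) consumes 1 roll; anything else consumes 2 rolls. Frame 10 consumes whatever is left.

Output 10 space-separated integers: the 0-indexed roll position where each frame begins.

Frame 1 starts at roll index 0: rolls=8,0 (sum=8), consumes 2 rolls
Frame 2 starts at roll index 2: rolls=4,3 (sum=7), consumes 2 rolls
Frame 3 starts at roll index 4: rolls=2,1 (sum=3), consumes 2 rolls
Frame 4 starts at roll index 6: rolls=1,4 (sum=5), consumes 2 rolls
Frame 5 starts at roll index 8: rolls=4,6 (sum=10), consumes 2 rolls
Frame 6 starts at roll index 10: rolls=7,1 (sum=8), consumes 2 rolls
Frame 7 starts at roll index 12: roll=10 (strike), consumes 1 roll
Frame 8 starts at roll index 13: rolls=3,5 (sum=8), consumes 2 rolls
Frame 9 starts at roll index 15: roll=10 (strike), consumes 1 roll
Frame 10 starts at roll index 16: 2 remaining rolls

Answer: 0 2 4 6 8 10 12 13 15 16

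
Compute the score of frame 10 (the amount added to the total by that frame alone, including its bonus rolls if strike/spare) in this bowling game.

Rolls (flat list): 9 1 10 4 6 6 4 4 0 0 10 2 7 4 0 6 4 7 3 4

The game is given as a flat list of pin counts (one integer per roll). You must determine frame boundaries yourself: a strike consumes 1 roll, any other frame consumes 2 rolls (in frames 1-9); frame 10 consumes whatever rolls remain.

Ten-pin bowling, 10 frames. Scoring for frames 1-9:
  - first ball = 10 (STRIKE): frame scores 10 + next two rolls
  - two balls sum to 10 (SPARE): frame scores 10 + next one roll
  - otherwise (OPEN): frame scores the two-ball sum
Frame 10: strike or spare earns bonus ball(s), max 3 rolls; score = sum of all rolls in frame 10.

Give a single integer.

Frame 1: SPARE (9+1=10). 10 + next roll (10) = 20. Cumulative: 20
Frame 2: STRIKE. 10 + next two rolls (4+6) = 20. Cumulative: 40
Frame 3: SPARE (4+6=10). 10 + next roll (6) = 16. Cumulative: 56
Frame 4: SPARE (6+4=10). 10 + next roll (4) = 14. Cumulative: 70
Frame 5: OPEN (4+0=4). Cumulative: 74
Frame 6: SPARE (0+10=10). 10 + next roll (2) = 12. Cumulative: 86
Frame 7: OPEN (2+7=9). Cumulative: 95
Frame 8: OPEN (4+0=4). Cumulative: 99
Frame 9: SPARE (6+4=10). 10 + next roll (7) = 17. Cumulative: 116
Frame 10: SPARE. Sum of all frame-10 rolls (7+3+4) = 14. Cumulative: 130

Answer: 14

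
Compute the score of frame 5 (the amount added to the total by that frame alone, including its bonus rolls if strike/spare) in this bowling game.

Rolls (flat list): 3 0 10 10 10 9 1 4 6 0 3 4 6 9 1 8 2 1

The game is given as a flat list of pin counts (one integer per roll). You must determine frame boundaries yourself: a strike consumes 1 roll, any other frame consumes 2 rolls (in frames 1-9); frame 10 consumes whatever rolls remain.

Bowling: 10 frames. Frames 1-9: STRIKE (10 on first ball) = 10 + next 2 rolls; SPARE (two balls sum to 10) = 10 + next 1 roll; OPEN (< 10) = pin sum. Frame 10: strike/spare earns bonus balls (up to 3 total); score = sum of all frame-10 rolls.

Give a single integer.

Answer: 14

Derivation:
Frame 1: OPEN (3+0=3). Cumulative: 3
Frame 2: STRIKE. 10 + next two rolls (10+10) = 30. Cumulative: 33
Frame 3: STRIKE. 10 + next two rolls (10+9) = 29. Cumulative: 62
Frame 4: STRIKE. 10 + next two rolls (9+1) = 20. Cumulative: 82
Frame 5: SPARE (9+1=10). 10 + next roll (4) = 14. Cumulative: 96
Frame 6: SPARE (4+6=10). 10 + next roll (0) = 10. Cumulative: 106
Frame 7: OPEN (0+3=3). Cumulative: 109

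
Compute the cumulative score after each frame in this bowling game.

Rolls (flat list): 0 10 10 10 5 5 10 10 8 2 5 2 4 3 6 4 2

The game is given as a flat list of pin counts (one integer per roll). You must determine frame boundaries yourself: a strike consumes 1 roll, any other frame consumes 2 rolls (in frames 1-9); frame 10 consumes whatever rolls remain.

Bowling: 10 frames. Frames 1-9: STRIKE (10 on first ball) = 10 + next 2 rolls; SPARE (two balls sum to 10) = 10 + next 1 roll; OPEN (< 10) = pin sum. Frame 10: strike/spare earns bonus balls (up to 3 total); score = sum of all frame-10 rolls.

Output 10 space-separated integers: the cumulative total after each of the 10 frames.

Answer: 20 45 65 85 113 133 148 155 162 174

Derivation:
Frame 1: SPARE (0+10=10). 10 + next roll (10) = 20. Cumulative: 20
Frame 2: STRIKE. 10 + next two rolls (10+5) = 25. Cumulative: 45
Frame 3: STRIKE. 10 + next two rolls (5+5) = 20. Cumulative: 65
Frame 4: SPARE (5+5=10). 10 + next roll (10) = 20. Cumulative: 85
Frame 5: STRIKE. 10 + next two rolls (10+8) = 28. Cumulative: 113
Frame 6: STRIKE. 10 + next two rolls (8+2) = 20. Cumulative: 133
Frame 7: SPARE (8+2=10). 10 + next roll (5) = 15. Cumulative: 148
Frame 8: OPEN (5+2=7). Cumulative: 155
Frame 9: OPEN (4+3=7). Cumulative: 162
Frame 10: SPARE. Sum of all frame-10 rolls (6+4+2) = 12. Cumulative: 174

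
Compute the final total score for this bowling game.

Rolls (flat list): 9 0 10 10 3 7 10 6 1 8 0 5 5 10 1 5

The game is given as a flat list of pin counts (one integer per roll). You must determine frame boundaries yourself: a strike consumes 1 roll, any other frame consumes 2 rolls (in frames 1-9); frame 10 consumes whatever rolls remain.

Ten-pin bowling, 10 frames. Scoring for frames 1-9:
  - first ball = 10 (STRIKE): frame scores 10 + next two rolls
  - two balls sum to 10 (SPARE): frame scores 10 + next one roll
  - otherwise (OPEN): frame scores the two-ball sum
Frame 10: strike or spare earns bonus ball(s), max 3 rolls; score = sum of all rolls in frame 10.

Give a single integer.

Answer: 146

Derivation:
Frame 1: OPEN (9+0=9). Cumulative: 9
Frame 2: STRIKE. 10 + next two rolls (10+3) = 23. Cumulative: 32
Frame 3: STRIKE. 10 + next two rolls (3+7) = 20. Cumulative: 52
Frame 4: SPARE (3+7=10). 10 + next roll (10) = 20. Cumulative: 72
Frame 5: STRIKE. 10 + next two rolls (6+1) = 17. Cumulative: 89
Frame 6: OPEN (6+1=7). Cumulative: 96
Frame 7: OPEN (8+0=8). Cumulative: 104
Frame 8: SPARE (5+5=10). 10 + next roll (10) = 20. Cumulative: 124
Frame 9: STRIKE. 10 + next two rolls (1+5) = 16. Cumulative: 140
Frame 10: OPEN. Sum of all frame-10 rolls (1+5) = 6. Cumulative: 146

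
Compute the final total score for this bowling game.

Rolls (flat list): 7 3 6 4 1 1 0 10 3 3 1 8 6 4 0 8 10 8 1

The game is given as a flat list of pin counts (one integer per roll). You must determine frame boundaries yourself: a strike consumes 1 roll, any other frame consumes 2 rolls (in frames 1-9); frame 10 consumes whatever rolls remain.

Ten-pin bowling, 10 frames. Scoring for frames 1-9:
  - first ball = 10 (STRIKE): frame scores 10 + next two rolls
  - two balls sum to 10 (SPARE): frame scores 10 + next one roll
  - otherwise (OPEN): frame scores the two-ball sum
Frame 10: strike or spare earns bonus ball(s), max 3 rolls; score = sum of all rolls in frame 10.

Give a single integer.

Answer: 103

Derivation:
Frame 1: SPARE (7+3=10). 10 + next roll (6) = 16. Cumulative: 16
Frame 2: SPARE (6+4=10). 10 + next roll (1) = 11. Cumulative: 27
Frame 3: OPEN (1+1=2). Cumulative: 29
Frame 4: SPARE (0+10=10). 10 + next roll (3) = 13. Cumulative: 42
Frame 5: OPEN (3+3=6). Cumulative: 48
Frame 6: OPEN (1+8=9). Cumulative: 57
Frame 7: SPARE (6+4=10). 10 + next roll (0) = 10. Cumulative: 67
Frame 8: OPEN (0+8=8). Cumulative: 75
Frame 9: STRIKE. 10 + next two rolls (8+1) = 19. Cumulative: 94
Frame 10: OPEN. Sum of all frame-10 rolls (8+1) = 9. Cumulative: 103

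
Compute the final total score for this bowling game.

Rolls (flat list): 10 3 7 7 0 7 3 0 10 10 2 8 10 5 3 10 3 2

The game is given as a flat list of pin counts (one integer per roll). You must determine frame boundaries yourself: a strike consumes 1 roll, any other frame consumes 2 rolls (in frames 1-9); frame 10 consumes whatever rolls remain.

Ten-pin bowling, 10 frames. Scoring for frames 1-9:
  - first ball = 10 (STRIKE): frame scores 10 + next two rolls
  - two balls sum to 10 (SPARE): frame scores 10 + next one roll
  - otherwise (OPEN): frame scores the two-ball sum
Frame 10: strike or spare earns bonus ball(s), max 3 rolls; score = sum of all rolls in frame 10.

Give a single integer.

Frame 1: STRIKE. 10 + next two rolls (3+7) = 20. Cumulative: 20
Frame 2: SPARE (3+7=10). 10 + next roll (7) = 17. Cumulative: 37
Frame 3: OPEN (7+0=7). Cumulative: 44
Frame 4: SPARE (7+3=10). 10 + next roll (0) = 10. Cumulative: 54
Frame 5: SPARE (0+10=10). 10 + next roll (10) = 20. Cumulative: 74
Frame 6: STRIKE. 10 + next two rolls (2+8) = 20. Cumulative: 94
Frame 7: SPARE (2+8=10). 10 + next roll (10) = 20. Cumulative: 114
Frame 8: STRIKE. 10 + next two rolls (5+3) = 18. Cumulative: 132
Frame 9: OPEN (5+3=8). Cumulative: 140
Frame 10: STRIKE. Sum of all frame-10 rolls (10+3+2) = 15. Cumulative: 155

Answer: 155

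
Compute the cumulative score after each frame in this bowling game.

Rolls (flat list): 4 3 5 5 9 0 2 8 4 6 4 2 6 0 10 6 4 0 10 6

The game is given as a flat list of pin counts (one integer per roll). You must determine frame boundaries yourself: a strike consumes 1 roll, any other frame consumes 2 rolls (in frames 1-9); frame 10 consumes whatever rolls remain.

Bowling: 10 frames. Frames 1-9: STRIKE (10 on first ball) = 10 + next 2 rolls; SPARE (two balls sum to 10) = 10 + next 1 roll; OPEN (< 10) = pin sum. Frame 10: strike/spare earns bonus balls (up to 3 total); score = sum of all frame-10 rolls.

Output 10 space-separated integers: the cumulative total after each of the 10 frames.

Frame 1: OPEN (4+3=7). Cumulative: 7
Frame 2: SPARE (5+5=10). 10 + next roll (9) = 19. Cumulative: 26
Frame 3: OPEN (9+0=9). Cumulative: 35
Frame 4: SPARE (2+8=10). 10 + next roll (4) = 14. Cumulative: 49
Frame 5: SPARE (4+6=10). 10 + next roll (4) = 14. Cumulative: 63
Frame 6: OPEN (4+2=6). Cumulative: 69
Frame 7: OPEN (6+0=6). Cumulative: 75
Frame 8: STRIKE. 10 + next two rolls (6+4) = 20. Cumulative: 95
Frame 9: SPARE (6+4=10). 10 + next roll (0) = 10. Cumulative: 105
Frame 10: SPARE. Sum of all frame-10 rolls (0+10+6) = 16. Cumulative: 121

Answer: 7 26 35 49 63 69 75 95 105 121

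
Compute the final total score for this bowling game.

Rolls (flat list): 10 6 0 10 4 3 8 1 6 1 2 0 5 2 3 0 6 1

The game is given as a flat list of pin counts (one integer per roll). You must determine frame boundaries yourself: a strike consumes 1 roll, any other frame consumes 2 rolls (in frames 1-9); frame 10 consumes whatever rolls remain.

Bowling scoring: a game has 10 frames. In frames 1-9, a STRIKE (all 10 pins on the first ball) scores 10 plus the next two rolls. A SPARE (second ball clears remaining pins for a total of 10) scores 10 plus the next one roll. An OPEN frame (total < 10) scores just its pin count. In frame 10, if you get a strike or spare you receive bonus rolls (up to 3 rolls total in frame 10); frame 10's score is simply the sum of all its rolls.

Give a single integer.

Answer: 81

Derivation:
Frame 1: STRIKE. 10 + next two rolls (6+0) = 16. Cumulative: 16
Frame 2: OPEN (6+0=6). Cumulative: 22
Frame 3: STRIKE. 10 + next two rolls (4+3) = 17. Cumulative: 39
Frame 4: OPEN (4+3=7). Cumulative: 46
Frame 5: OPEN (8+1=9). Cumulative: 55
Frame 6: OPEN (6+1=7). Cumulative: 62
Frame 7: OPEN (2+0=2). Cumulative: 64
Frame 8: OPEN (5+2=7). Cumulative: 71
Frame 9: OPEN (3+0=3). Cumulative: 74
Frame 10: OPEN. Sum of all frame-10 rolls (6+1) = 7. Cumulative: 81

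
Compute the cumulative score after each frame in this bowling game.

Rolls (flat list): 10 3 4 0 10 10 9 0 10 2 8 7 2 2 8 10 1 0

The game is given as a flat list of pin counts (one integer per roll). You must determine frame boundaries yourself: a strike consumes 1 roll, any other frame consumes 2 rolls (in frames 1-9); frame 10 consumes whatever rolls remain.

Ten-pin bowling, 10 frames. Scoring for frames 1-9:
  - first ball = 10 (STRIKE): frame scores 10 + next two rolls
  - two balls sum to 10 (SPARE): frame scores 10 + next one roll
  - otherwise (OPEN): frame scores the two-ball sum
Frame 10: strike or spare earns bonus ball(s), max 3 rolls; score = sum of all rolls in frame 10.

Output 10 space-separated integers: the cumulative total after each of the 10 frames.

Answer: 17 24 44 63 72 92 109 118 138 149

Derivation:
Frame 1: STRIKE. 10 + next two rolls (3+4) = 17. Cumulative: 17
Frame 2: OPEN (3+4=7). Cumulative: 24
Frame 3: SPARE (0+10=10). 10 + next roll (10) = 20. Cumulative: 44
Frame 4: STRIKE. 10 + next two rolls (9+0) = 19. Cumulative: 63
Frame 5: OPEN (9+0=9). Cumulative: 72
Frame 6: STRIKE. 10 + next two rolls (2+8) = 20. Cumulative: 92
Frame 7: SPARE (2+8=10). 10 + next roll (7) = 17. Cumulative: 109
Frame 8: OPEN (7+2=9). Cumulative: 118
Frame 9: SPARE (2+8=10). 10 + next roll (10) = 20. Cumulative: 138
Frame 10: STRIKE. Sum of all frame-10 rolls (10+1+0) = 11. Cumulative: 149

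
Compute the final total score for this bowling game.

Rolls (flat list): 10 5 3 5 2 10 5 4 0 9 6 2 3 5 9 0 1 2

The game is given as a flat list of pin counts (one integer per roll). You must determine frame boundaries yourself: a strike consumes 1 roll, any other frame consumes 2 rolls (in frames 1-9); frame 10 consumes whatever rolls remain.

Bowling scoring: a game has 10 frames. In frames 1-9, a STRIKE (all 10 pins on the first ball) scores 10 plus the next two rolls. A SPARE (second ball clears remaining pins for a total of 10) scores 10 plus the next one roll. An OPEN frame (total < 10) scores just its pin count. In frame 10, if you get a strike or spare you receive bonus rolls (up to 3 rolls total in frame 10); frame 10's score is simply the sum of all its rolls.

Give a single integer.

Answer: 98

Derivation:
Frame 1: STRIKE. 10 + next two rolls (5+3) = 18. Cumulative: 18
Frame 2: OPEN (5+3=8). Cumulative: 26
Frame 3: OPEN (5+2=7). Cumulative: 33
Frame 4: STRIKE. 10 + next two rolls (5+4) = 19. Cumulative: 52
Frame 5: OPEN (5+4=9). Cumulative: 61
Frame 6: OPEN (0+9=9). Cumulative: 70
Frame 7: OPEN (6+2=8). Cumulative: 78
Frame 8: OPEN (3+5=8). Cumulative: 86
Frame 9: OPEN (9+0=9). Cumulative: 95
Frame 10: OPEN. Sum of all frame-10 rolls (1+2) = 3. Cumulative: 98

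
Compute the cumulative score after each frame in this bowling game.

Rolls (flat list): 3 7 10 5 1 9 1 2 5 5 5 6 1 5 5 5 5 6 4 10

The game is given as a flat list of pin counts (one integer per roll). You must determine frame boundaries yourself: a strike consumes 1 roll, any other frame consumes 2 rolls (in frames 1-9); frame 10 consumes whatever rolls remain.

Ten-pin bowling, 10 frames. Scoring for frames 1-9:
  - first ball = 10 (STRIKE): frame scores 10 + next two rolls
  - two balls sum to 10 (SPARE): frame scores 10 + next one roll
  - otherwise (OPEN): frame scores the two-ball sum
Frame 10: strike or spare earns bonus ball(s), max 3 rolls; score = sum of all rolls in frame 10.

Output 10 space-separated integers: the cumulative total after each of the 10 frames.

Frame 1: SPARE (3+7=10). 10 + next roll (10) = 20. Cumulative: 20
Frame 2: STRIKE. 10 + next two rolls (5+1) = 16. Cumulative: 36
Frame 3: OPEN (5+1=6). Cumulative: 42
Frame 4: SPARE (9+1=10). 10 + next roll (2) = 12. Cumulative: 54
Frame 5: OPEN (2+5=7). Cumulative: 61
Frame 6: SPARE (5+5=10). 10 + next roll (6) = 16. Cumulative: 77
Frame 7: OPEN (6+1=7). Cumulative: 84
Frame 8: SPARE (5+5=10). 10 + next roll (5) = 15. Cumulative: 99
Frame 9: SPARE (5+5=10). 10 + next roll (6) = 16. Cumulative: 115
Frame 10: SPARE. Sum of all frame-10 rolls (6+4+10) = 20. Cumulative: 135

Answer: 20 36 42 54 61 77 84 99 115 135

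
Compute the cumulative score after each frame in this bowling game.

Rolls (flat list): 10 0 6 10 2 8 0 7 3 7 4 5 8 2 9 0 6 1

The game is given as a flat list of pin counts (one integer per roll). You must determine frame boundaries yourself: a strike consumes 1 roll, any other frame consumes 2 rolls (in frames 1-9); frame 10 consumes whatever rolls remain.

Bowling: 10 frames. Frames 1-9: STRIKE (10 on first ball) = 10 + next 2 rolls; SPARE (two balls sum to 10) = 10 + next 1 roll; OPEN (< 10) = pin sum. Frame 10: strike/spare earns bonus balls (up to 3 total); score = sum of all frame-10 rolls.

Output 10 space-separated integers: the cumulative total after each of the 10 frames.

Answer: 16 22 42 52 59 73 82 101 110 117

Derivation:
Frame 1: STRIKE. 10 + next two rolls (0+6) = 16. Cumulative: 16
Frame 2: OPEN (0+6=6). Cumulative: 22
Frame 3: STRIKE. 10 + next two rolls (2+8) = 20. Cumulative: 42
Frame 4: SPARE (2+8=10). 10 + next roll (0) = 10. Cumulative: 52
Frame 5: OPEN (0+7=7). Cumulative: 59
Frame 6: SPARE (3+7=10). 10 + next roll (4) = 14. Cumulative: 73
Frame 7: OPEN (4+5=9). Cumulative: 82
Frame 8: SPARE (8+2=10). 10 + next roll (9) = 19. Cumulative: 101
Frame 9: OPEN (9+0=9). Cumulative: 110
Frame 10: OPEN. Sum of all frame-10 rolls (6+1) = 7. Cumulative: 117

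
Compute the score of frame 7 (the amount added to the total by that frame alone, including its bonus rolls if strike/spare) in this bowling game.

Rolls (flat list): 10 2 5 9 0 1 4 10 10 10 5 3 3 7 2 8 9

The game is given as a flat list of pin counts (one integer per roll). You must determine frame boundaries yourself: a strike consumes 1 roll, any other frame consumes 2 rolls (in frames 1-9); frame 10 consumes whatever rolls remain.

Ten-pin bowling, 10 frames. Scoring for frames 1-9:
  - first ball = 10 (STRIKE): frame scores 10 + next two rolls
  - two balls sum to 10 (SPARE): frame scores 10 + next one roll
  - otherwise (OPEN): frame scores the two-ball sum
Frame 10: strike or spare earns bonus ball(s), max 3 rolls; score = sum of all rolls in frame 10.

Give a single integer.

Answer: 18

Derivation:
Frame 1: STRIKE. 10 + next two rolls (2+5) = 17. Cumulative: 17
Frame 2: OPEN (2+5=7). Cumulative: 24
Frame 3: OPEN (9+0=9). Cumulative: 33
Frame 4: OPEN (1+4=5). Cumulative: 38
Frame 5: STRIKE. 10 + next two rolls (10+10) = 30. Cumulative: 68
Frame 6: STRIKE. 10 + next two rolls (10+5) = 25. Cumulative: 93
Frame 7: STRIKE. 10 + next two rolls (5+3) = 18. Cumulative: 111
Frame 8: OPEN (5+3=8). Cumulative: 119
Frame 9: SPARE (3+7=10). 10 + next roll (2) = 12. Cumulative: 131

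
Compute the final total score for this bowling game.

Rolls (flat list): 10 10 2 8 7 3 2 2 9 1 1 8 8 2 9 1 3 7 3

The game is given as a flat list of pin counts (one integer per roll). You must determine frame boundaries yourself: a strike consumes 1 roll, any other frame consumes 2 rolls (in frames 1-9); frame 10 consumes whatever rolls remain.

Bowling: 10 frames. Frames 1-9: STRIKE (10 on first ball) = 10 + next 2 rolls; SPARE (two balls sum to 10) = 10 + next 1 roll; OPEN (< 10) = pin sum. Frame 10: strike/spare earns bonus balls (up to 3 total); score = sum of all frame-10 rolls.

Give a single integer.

Frame 1: STRIKE. 10 + next two rolls (10+2) = 22. Cumulative: 22
Frame 2: STRIKE. 10 + next two rolls (2+8) = 20. Cumulative: 42
Frame 3: SPARE (2+8=10). 10 + next roll (7) = 17. Cumulative: 59
Frame 4: SPARE (7+3=10). 10 + next roll (2) = 12. Cumulative: 71
Frame 5: OPEN (2+2=4). Cumulative: 75
Frame 6: SPARE (9+1=10). 10 + next roll (1) = 11. Cumulative: 86
Frame 7: OPEN (1+8=9). Cumulative: 95
Frame 8: SPARE (8+2=10). 10 + next roll (9) = 19. Cumulative: 114
Frame 9: SPARE (9+1=10). 10 + next roll (3) = 13. Cumulative: 127
Frame 10: SPARE. Sum of all frame-10 rolls (3+7+3) = 13. Cumulative: 140

Answer: 140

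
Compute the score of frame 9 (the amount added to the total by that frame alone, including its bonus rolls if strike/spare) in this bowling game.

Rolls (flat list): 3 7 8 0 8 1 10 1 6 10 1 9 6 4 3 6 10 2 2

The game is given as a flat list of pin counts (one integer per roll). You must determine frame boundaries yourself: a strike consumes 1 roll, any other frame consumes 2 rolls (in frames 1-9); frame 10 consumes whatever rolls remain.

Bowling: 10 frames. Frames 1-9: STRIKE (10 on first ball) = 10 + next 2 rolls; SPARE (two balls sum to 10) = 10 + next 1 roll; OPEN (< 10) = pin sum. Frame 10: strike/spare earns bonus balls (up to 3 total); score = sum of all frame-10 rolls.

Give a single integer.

Frame 1: SPARE (3+7=10). 10 + next roll (8) = 18. Cumulative: 18
Frame 2: OPEN (8+0=8). Cumulative: 26
Frame 3: OPEN (8+1=9). Cumulative: 35
Frame 4: STRIKE. 10 + next two rolls (1+6) = 17. Cumulative: 52
Frame 5: OPEN (1+6=7). Cumulative: 59
Frame 6: STRIKE. 10 + next two rolls (1+9) = 20. Cumulative: 79
Frame 7: SPARE (1+9=10). 10 + next roll (6) = 16. Cumulative: 95
Frame 8: SPARE (6+4=10). 10 + next roll (3) = 13. Cumulative: 108
Frame 9: OPEN (3+6=9). Cumulative: 117
Frame 10: STRIKE. Sum of all frame-10 rolls (10+2+2) = 14. Cumulative: 131

Answer: 9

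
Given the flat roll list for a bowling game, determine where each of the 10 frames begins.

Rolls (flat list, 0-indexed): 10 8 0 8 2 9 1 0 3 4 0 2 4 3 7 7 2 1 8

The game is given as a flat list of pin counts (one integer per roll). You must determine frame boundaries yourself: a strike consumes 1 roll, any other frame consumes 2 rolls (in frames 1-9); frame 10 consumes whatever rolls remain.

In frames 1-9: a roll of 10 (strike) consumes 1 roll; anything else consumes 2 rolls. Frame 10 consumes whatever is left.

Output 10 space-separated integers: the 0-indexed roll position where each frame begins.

Answer: 0 1 3 5 7 9 11 13 15 17

Derivation:
Frame 1 starts at roll index 0: roll=10 (strike), consumes 1 roll
Frame 2 starts at roll index 1: rolls=8,0 (sum=8), consumes 2 rolls
Frame 3 starts at roll index 3: rolls=8,2 (sum=10), consumes 2 rolls
Frame 4 starts at roll index 5: rolls=9,1 (sum=10), consumes 2 rolls
Frame 5 starts at roll index 7: rolls=0,3 (sum=3), consumes 2 rolls
Frame 6 starts at roll index 9: rolls=4,0 (sum=4), consumes 2 rolls
Frame 7 starts at roll index 11: rolls=2,4 (sum=6), consumes 2 rolls
Frame 8 starts at roll index 13: rolls=3,7 (sum=10), consumes 2 rolls
Frame 9 starts at roll index 15: rolls=7,2 (sum=9), consumes 2 rolls
Frame 10 starts at roll index 17: 2 remaining rolls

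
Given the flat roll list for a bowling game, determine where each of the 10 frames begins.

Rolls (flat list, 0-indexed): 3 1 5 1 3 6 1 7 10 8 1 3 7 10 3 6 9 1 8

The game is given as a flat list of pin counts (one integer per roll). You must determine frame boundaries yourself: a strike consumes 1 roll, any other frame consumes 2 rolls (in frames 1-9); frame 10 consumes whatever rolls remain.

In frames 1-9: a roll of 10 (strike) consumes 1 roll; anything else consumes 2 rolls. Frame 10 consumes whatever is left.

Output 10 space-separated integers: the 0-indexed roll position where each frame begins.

Answer: 0 2 4 6 8 9 11 13 14 16

Derivation:
Frame 1 starts at roll index 0: rolls=3,1 (sum=4), consumes 2 rolls
Frame 2 starts at roll index 2: rolls=5,1 (sum=6), consumes 2 rolls
Frame 3 starts at roll index 4: rolls=3,6 (sum=9), consumes 2 rolls
Frame 4 starts at roll index 6: rolls=1,7 (sum=8), consumes 2 rolls
Frame 5 starts at roll index 8: roll=10 (strike), consumes 1 roll
Frame 6 starts at roll index 9: rolls=8,1 (sum=9), consumes 2 rolls
Frame 7 starts at roll index 11: rolls=3,7 (sum=10), consumes 2 rolls
Frame 8 starts at roll index 13: roll=10 (strike), consumes 1 roll
Frame 9 starts at roll index 14: rolls=3,6 (sum=9), consumes 2 rolls
Frame 10 starts at roll index 16: 3 remaining rolls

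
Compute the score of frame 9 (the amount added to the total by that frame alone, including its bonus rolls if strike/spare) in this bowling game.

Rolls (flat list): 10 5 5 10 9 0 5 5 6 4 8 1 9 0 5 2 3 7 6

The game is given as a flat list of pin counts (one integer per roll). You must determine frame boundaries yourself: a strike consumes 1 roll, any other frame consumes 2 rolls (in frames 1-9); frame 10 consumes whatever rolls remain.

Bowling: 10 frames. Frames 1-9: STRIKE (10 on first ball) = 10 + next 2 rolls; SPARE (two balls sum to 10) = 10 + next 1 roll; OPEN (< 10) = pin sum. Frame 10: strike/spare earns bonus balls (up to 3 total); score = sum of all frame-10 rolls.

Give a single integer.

Frame 1: STRIKE. 10 + next two rolls (5+5) = 20. Cumulative: 20
Frame 2: SPARE (5+5=10). 10 + next roll (10) = 20. Cumulative: 40
Frame 3: STRIKE. 10 + next two rolls (9+0) = 19. Cumulative: 59
Frame 4: OPEN (9+0=9). Cumulative: 68
Frame 5: SPARE (5+5=10). 10 + next roll (6) = 16. Cumulative: 84
Frame 6: SPARE (6+4=10). 10 + next roll (8) = 18. Cumulative: 102
Frame 7: OPEN (8+1=9). Cumulative: 111
Frame 8: OPEN (9+0=9). Cumulative: 120
Frame 9: OPEN (5+2=7). Cumulative: 127
Frame 10: SPARE. Sum of all frame-10 rolls (3+7+6) = 16. Cumulative: 143

Answer: 7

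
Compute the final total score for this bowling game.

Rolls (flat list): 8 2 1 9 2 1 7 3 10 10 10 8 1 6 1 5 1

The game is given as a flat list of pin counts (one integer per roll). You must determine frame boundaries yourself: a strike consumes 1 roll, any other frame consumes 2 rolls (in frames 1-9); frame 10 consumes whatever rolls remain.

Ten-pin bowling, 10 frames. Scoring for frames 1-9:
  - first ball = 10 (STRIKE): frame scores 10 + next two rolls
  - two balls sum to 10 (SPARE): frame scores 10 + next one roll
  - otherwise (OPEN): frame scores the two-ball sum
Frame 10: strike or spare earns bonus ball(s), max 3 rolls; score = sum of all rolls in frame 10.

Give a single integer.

Frame 1: SPARE (8+2=10). 10 + next roll (1) = 11. Cumulative: 11
Frame 2: SPARE (1+9=10). 10 + next roll (2) = 12. Cumulative: 23
Frame 3: OPEN (2+1=3). Cumulative: 26
Frame 4: SPARE (7+3=10). 10 + next roll (10) = 20. Cumulative: 46
Frame 5: STRIKE. 10 + next two rolls (10+10) = 30. Cumulative: 76
Frame 6: STRIKE. 10 + next two rolls (10+8) = 28. Cumulative: 104
Frame 7: STRIKE. 10 + next two rolls (8+1) = 19. Cumulative: 123
Frame 8: OPEN (8+1=9). Cumulative: 132
Frame 9: OPEN (6+1=7). Cumulative: 139
Frame 10: OPEN. Sum of all frame-10 rolls (5+1) = 6. Cumulative: 145

Answer: 145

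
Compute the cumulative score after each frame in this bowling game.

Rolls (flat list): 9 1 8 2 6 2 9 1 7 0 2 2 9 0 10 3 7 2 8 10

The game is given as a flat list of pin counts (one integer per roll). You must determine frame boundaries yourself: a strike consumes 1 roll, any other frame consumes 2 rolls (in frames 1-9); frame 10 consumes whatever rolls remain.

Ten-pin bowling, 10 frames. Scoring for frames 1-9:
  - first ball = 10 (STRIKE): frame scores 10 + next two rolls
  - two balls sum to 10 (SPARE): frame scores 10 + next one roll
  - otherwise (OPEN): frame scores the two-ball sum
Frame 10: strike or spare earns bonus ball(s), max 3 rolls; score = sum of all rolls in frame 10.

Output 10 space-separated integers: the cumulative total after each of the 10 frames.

Frame 1: SPARE (9+1=10). 10 + next roll (8) = 18. Cumulative: 18
Frame 2: SPARE (8+2=10). 10 + next roll (6) = 16. Cumulative: 34
Frame 3: OPEN (6+2=8). Cumulative: 42
Frame 4: SPARE (9+1=10). 10 + next roll (7) = 17. Cumulative: 59
Frame 5: OPEN (7+0=7). Cumulative: 66
Frame 6: OPEN (2+2=4). Cumulative: 70
Frame 7: OPEN (9+0=9). Cumulative: 79
Frame 8: STRIKE. 10 + next two rolls (3+7) = 20. Cumulative: 99
Frame 9: SPARE (3+7=10). 10 + next roll (2) = 12. Cumulative: 111
Frame 10: SPARE. Sum of all frame-10 rolls (2+8+10) = 20. Cumulative: 131

Answer: 18 34 42 59 66 70 79 99 111 131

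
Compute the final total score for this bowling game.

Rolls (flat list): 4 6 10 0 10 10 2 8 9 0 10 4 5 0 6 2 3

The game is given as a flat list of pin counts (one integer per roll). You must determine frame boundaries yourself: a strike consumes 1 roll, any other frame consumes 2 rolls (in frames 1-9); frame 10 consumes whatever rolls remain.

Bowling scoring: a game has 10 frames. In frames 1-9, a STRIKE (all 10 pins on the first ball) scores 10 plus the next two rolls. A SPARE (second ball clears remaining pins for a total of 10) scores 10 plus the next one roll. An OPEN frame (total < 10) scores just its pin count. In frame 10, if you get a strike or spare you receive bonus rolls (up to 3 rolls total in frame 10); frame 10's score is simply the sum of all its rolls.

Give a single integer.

Frame 1: SPARE (4+6=10). 10 + next roll (10) = 20. Cumulative: 20
Frame 2: STRIKE. 10 + next two rolls (0+10) = 20. Cumulative: 40
Frame 3: SPARE (0+10=10). 10 + next roll (10) = 20. Cumulative: 60
Frame 4: STRIKE. 10 + next two rolls (2+8) = 20. Cumulative: 80
Frame 5: SPARE (2+8=10). 10 + next roll (9) = 19. Cumulative: 99
Frame 6: OPEN (9+0=9). Cumulative: 108
Frame 7: STRIKE. 10 + next two rolls (4+5) = 19. Cumulative: 127
Frame 8: OPEN (4+5=9). Cumulative: 136
Frame 9: OPEN (0+6=6). Cumulative: 142
Frame 10: OPEN. Sum of all frame-10 rolls (2+3) = 5. Cumulative: 147

Answer: 147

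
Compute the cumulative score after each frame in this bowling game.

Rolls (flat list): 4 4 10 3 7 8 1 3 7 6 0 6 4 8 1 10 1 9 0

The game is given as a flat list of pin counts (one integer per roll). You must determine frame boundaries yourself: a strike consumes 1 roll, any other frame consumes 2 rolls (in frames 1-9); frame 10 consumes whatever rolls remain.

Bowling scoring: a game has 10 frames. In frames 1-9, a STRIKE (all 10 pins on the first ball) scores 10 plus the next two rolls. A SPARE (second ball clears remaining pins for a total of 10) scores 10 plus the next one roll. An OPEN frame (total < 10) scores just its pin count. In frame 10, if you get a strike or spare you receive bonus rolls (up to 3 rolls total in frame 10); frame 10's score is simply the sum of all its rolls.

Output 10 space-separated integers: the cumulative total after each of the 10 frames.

Frame 1: OPEN (4+4=8). Cumulative: 8
Frame 2: STRIKE. 10 + next two rolls (3+7) = 20. Cumulative: 28
Frame 3: SPARE (3+7=10). 10 + next roll (8) = 18. Cumulative: 46
Frame 4: OPEN (8+1=9). Cumulative: 55
Frame 5: SPARE (3+7=10). 10 + next roll (6) = 16. Cumulative: 71
Frame 6: OPEN (6+0=6). Cumulative: 77
Frame 7: SPARE (6+4=10). 10 + next roll (8) = 18. Cumulative: 95
Frame 8: OPEN (8+1=9). Cumulative: 104
Frame 9: STRIKE. 10 + next two rolls (1+9) = 20. Cumulative: 124
Frame 10: SPARE. Sum of all frame-10 rolls (1+9+0) = 10. Cumulative: 134

Answer: 8 28 46 55 71 77 95 104 124 134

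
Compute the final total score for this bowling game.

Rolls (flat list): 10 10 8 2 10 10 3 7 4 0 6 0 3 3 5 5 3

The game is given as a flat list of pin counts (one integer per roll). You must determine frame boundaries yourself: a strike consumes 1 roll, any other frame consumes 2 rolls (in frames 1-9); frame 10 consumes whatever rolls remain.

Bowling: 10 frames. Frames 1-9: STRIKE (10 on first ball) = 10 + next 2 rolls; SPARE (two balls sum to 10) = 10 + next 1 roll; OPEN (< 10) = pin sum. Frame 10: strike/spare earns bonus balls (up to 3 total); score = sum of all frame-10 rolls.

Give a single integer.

Answer: 154

Derivation:
Frame 1: STRIKE. 10 + next two rolls (10+8) = 28. Cumulative: 28
Frame 2: STRIKE. 10 + next two rolls (8+2) = 20. Cumulative: 48
Frame 3: SPARE (8+2=10). 10 + next roll (10) = 20. Cumulative: 68
Frame 4: STRIKE. 10 + next two rolls (10+3) = 23. Cumulative: 91
Frame 5: STRIKE. 10 + next two rolls (3+7) = 20. Cumulative: 111
Frame 6: SPARE (3+7=10). 10 + next roll (4) = 14. Cumulative: 125
Frame 7: OPEN (4+0=4). Cumulative: 129
Frame 8: OPEN (6+0=6). Cumulative: 135
Frame 9: OPEN (3+3=6). Cumulative: 141
Frame 10: SPARE. Sum of all frame-10 rolls (5+5+3) = 13. Cumulative: 154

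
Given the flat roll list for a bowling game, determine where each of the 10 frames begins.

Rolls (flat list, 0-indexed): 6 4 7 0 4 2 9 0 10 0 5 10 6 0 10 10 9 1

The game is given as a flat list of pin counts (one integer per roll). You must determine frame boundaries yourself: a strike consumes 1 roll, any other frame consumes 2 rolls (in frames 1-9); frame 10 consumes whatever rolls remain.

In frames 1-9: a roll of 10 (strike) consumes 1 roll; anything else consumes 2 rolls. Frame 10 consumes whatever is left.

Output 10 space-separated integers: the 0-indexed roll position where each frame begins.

Answer: 0 2 4 6 8 9 11 12 14 15

Derivation:
Frame 1 starts at roll index 0: rolls=6,4 (sum=10), consumes 2 rolls
Frame 2 starts at roll index 2: rolls=7,0 (sum=7), consumes 2 rolls
Frame 3 starts at roll index 4: rolls=4,2 (sum=6), consumes 2 rolls
Frame 4 starts at roll index 6: rolls=9,0 (sum=9), consumes 2 rolls
Frame 5 starts at roll index 8: roll=10 (strike), consumes 1 roll
Frame 6 starts at roll index 9: rolls=0,5 (sum=5), consumes 2 rolls
Frame 7 starts at roll index 11: roll=10 (strike), consumes 1 roll
Frame 8 starts at roll index 12: rolls=6,0 (sum=6), consumes 2 rolls
Frame 9 starts at roll index 14: roll=10 (strike), consumes 1 roll
Frame 10 starts at roll index 15: 3 remaining rolls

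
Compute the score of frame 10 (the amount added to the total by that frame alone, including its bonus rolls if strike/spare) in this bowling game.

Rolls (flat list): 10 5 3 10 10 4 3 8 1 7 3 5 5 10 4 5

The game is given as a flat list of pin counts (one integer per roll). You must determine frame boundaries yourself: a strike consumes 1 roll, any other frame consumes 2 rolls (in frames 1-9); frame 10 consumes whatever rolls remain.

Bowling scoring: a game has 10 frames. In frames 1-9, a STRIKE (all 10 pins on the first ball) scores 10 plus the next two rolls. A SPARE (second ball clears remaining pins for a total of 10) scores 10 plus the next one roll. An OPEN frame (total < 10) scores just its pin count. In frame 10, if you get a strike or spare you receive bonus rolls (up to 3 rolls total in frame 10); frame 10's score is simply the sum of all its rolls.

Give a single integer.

Answer: 9

Derivation:
Frame 1: STRIKE. 10 + next two rolls (5+3) = 18. Cumulative: 18
Frame 2: OPEN (5+3=8). Cumulative: 26
Frame 3: STRIKE. 10 + next two rolls (10+4) = 24. Cumulative: 50
Frame 4: STRIKE. 10 + next two rolls (4+3) = 17. Cumulative: 67
Frame 5: OPEN (4+3=7). Cumulative: 74
Frame 6: OPEN (8+1=9). Cumulative: 83
Frame 7: SPARE (7+3=10). 10 + next roll (5) = 15. Cumulative: 98
Frame 8: SPARE (5+5=10). 10 + next roll (10) = 20. Cumulative: 118
Frame 9: STRIKE. 10 + next two rolls (4+5) = 19. Cumulative: 137
Frame 10: OPEN. Sum of all frame-10 rolls (4+5) = 9. Cumulative: 146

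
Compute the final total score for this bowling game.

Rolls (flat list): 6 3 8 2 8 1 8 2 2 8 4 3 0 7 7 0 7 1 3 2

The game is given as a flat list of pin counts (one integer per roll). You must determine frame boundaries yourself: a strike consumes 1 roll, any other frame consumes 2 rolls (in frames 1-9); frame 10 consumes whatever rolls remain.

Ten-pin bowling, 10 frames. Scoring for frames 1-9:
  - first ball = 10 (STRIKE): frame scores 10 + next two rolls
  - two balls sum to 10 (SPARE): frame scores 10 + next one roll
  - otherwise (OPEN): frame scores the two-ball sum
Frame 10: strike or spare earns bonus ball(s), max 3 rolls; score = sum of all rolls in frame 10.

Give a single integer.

Frame 1: OPEN (6+3=9). Cumulative: 9
Frame 2: SPARE (8+2=10). 10 + next roll (8) = 18. Cumulative: 27
Frame 3: OPEN (8+1=9). Cumulative: 36
Frame 4: SPARE (8+2=10). 10 + next roll (2) = 12. Cumulative: 48
Frame 5: SPARE (2+8=10). 10 + next roll (4) = 14. Cumulative: 62
Frame 6: OPEN (4+3=7). Cumulative: 69
Frame 7: OPEN (0+7=7). Cumulative: 76
Frame 8: OPEN (7+0=7). Cumulative: 83
Frame 9: OPEN (7+1=8). Cumulative: 91
Frame 10: OPEN. Sum of all frame-10 rolls (3+2) = 5. Cumulative: 96

Answer: 96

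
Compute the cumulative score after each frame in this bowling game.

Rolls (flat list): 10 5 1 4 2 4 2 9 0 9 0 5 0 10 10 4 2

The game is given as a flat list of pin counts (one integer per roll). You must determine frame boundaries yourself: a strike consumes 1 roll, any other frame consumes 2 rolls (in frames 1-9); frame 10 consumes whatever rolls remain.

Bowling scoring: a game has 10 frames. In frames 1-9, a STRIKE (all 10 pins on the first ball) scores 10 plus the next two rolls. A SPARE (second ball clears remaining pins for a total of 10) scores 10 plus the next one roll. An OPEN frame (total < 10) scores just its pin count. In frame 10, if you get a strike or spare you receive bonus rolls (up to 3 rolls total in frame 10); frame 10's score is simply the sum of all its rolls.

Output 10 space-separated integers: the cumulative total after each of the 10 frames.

Frame 1: STRIKE. 10 + next two rolls (5+1) = 16. Cumulative: 16
Frame 2: OPEN (5+1=6). Cumulative: 22
Frame 3: OPEN (4+2=6). Cumulative: 28
Frame 4: OPEN (4+2=6). Cumulative: 34
Frame 5: OPEN (9+0=9). Cumulative: 43
Frame 6: OPEN (9+0=9). Cumulative: 52
Frame 7: OPEN (5+0=5). Cumulative: 57
Frame 8: STRIKE. 10 + next two rolls (10+4) = 24. Cumulative: 81
Frame 9: STRIKE. 10 + next two rolls (4+2) = 16. Cumulative: 97
Frame 10: OPEN. Sum of all frame-10 rolls (4+2) = 6. Cumulative: 103

Answer: 16 22 28 34 43 52 57 81 97 103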